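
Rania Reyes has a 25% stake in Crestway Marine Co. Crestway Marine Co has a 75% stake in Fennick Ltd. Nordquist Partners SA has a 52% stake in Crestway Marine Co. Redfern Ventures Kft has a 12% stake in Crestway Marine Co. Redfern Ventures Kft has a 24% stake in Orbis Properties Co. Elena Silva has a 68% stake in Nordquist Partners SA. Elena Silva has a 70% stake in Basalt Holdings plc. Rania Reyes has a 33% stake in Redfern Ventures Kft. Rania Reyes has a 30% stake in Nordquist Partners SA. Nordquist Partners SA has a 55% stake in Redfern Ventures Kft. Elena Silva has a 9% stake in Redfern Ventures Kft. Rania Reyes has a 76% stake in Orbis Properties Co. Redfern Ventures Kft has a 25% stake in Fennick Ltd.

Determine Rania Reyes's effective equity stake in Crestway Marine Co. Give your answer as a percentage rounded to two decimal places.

Rania reaches Crestway along 4 paths.
Via Nordquist → Redfern: 30% × 55% × 12% = 1.98%.
Via Redfern: 33% × 12% = 3.96%.
Direct stake: 25% = 25%.
Via Nordquist: 30% × 52% = 15.6%.
Total: 1.98% + 3.96% + 25% + 15.6% = 46.54%.

46.54%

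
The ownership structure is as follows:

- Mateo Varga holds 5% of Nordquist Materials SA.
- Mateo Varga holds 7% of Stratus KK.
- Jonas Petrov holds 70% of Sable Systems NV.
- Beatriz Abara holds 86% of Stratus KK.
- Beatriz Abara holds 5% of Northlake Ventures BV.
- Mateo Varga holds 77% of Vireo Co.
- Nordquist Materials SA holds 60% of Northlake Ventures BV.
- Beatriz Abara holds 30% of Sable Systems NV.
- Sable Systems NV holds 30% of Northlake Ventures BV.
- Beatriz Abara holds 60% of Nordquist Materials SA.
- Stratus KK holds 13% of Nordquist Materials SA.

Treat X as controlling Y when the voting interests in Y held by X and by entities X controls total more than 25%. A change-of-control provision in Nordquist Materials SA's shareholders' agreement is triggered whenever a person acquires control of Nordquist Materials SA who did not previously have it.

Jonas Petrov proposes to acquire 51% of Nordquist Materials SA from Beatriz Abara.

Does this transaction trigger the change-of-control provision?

The purchase adds only to Jonas's holdings (Beatriz's stake shrinks), so Jonas is the only person who could newly come to control Nordquist.
Jonas holds 70% of Sable, so Jonas controls Sable.
Sable holds 30% of Northlake, so Jonas controls Northlake.
Neither Jonas nor any entity Jonas controls holds any voting interest in Nordquist.
So before the transaction, Jonas does not control Nordquist.
After the purchase, Jonas holds 51% of Nordquist directly, and Beatriz's stake falls to 9%.
Jonas holds 51% of Nordquist, so Jonas controls Nordquist.
Jonas did not control Nordquist before and does after, so the clause is triggered.

Yes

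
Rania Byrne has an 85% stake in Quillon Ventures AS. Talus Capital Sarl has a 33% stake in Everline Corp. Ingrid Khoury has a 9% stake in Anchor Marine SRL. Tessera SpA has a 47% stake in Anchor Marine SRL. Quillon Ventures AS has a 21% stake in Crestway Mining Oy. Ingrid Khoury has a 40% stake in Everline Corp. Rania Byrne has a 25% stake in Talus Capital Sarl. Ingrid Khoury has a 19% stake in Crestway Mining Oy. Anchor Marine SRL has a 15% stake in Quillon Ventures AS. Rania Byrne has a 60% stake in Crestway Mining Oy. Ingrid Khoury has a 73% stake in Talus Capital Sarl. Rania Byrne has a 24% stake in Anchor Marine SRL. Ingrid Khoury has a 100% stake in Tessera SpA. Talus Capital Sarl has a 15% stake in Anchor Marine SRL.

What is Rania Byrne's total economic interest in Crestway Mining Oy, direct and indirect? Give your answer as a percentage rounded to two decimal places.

78.72%

Rania reaches Crestway along 4 paths.
Via Talus → Anchor → Quillon: 25% × 15% × 15% × 21% = 0.118125%.
Via Anchor → Quillon: 24% × 15% × 21% = 0.756%.
Via Quillon: 85% × 21% = 17.85%.
Direct stake: 60% = 60%.
Total: 0.118125% + 0.756% + 17.85% + 60% = 78.724125%.
Rounded: 78.72%.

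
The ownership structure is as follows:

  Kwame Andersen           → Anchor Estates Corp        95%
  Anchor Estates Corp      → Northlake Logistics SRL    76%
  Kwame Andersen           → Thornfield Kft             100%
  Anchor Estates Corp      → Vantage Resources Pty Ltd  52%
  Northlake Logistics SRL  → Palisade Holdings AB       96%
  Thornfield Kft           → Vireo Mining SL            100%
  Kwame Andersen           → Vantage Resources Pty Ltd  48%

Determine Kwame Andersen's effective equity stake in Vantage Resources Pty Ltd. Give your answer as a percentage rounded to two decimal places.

Kwame reaches Vantage along 2 paths.
Via Anchor: 95% × 52% = 49.4%.
Direct stake: 48% = 48%.
Total: 49.4% + 48% = 97.4%.
Rounded: 97.40%.

97.40%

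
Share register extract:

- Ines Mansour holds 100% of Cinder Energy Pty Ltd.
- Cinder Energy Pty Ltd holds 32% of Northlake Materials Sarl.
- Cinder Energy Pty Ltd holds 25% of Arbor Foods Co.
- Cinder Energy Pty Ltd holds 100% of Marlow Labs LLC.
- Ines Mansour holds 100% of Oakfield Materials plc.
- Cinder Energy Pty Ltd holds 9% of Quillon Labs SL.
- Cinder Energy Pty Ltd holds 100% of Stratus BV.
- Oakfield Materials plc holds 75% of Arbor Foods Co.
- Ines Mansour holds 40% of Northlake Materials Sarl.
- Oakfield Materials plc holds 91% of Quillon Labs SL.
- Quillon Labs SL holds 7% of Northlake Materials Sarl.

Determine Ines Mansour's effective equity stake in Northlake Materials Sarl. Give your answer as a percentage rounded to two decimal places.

79.00%

Ines reaches Northlake along 4 paths.
Via Oakfield → Quillon: 100% × 91% × 7% = 6.37%.
Via Cinder → Quillon: 100% × 9% × 7% = 0.63%.
Via Cinder: 100% × 32% = 32%.
Direct stake: 40% = 40%.
Total: 6.37% + 0.63% + 32% + 40% = 79%.
Rounded: 79.00%.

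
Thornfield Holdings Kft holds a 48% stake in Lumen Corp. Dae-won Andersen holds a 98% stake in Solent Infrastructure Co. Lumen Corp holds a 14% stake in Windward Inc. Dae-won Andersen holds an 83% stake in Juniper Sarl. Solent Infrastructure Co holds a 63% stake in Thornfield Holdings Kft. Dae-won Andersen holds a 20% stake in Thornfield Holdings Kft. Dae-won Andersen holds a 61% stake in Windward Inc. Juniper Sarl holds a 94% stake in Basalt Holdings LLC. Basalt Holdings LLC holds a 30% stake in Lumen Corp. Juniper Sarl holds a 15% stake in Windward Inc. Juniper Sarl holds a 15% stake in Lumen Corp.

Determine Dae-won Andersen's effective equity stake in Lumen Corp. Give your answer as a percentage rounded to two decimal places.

75.09%

Dae-won reaches Lumen along 4 paths.
Via Thornfield: 20% × 48% = 9.6%.
Via Solent → Thornfield: 98% × 63% × 48% = 29.6352%.
Via Juniper: 83% × 15% = 12.45%.
Via Juniper → Basalt: 83% × 94% × 30% = 23.406%.
Total: 9.6% + 29.6352% + 12.45% + 23.406% = 75.0912%.
Rounded: 75.09%.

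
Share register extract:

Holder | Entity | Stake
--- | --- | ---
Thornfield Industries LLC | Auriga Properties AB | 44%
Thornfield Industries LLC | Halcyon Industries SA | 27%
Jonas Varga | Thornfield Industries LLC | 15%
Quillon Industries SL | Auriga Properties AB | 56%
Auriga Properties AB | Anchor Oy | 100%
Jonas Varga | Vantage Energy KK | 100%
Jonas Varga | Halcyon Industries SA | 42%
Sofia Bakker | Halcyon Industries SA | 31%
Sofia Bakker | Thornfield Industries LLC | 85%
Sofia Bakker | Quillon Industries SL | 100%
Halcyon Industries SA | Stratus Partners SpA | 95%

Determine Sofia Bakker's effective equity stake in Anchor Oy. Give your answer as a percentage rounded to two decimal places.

Sofia reaches Anchor along 2 paths.
Via Thornfield → Auriga: 85% × 44% × 100% = 37.4%.
Via Quillon → Auriga: 100% × 56% × 100% = 56%.
Total: 37.4% + 56% = 93.4%.
Rounded: 93.40%.

93.40%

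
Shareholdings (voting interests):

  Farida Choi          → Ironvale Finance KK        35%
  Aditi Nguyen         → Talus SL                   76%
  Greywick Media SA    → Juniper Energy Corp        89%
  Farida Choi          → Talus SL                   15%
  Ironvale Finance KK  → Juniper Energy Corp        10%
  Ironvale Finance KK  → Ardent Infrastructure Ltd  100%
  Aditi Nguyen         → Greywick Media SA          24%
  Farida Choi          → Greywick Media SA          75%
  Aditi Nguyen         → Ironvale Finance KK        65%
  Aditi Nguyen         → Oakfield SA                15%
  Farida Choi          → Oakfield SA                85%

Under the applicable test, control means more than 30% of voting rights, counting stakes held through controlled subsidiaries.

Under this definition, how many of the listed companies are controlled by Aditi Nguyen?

3

Aditi holds 76% of Talus, so Aditi controls Talus.
Aditi holds 65% of Ironvale, so Aditi controls Ironvale.
Ironvale holds 100% of Ardent, so Aditi controls Ardent.
No other company's threshold is met.
Aditi controls 3 companies.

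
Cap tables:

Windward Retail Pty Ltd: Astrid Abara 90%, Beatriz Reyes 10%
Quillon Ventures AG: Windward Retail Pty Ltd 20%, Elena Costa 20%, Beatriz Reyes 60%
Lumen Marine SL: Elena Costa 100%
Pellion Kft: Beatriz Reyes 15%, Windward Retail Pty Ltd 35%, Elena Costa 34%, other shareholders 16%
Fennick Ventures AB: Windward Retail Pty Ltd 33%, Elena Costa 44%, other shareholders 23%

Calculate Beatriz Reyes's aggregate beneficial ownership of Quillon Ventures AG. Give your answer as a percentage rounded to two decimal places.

Beatriz reaches Quillon along 2 paths.
Via Windward: 10% × 20% = 2%.
Direct stake: 60% = 60%.
Total: 2% + 60% = 62%.
Rounded: 62.00%.

62.00%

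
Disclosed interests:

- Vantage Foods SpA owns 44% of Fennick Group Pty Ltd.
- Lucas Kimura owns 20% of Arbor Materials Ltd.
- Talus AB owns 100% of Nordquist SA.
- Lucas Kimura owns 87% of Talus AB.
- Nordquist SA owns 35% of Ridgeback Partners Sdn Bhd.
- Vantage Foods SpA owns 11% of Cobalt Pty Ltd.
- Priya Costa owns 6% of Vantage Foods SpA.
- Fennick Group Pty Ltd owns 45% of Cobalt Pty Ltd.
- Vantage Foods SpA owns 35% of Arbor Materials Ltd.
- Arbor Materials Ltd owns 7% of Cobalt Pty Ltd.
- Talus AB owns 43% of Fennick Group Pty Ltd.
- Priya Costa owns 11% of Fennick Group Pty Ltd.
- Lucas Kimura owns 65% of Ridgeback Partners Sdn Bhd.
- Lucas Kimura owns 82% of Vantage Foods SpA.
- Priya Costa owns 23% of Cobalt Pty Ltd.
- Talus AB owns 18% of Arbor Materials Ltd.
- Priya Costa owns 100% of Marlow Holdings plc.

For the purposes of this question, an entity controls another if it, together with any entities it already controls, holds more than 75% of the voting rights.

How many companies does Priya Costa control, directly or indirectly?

Priya holds 100% of Marlow, so Priya controls Marlow.
No other company's threshold is met.
Priya controls 1 company.

1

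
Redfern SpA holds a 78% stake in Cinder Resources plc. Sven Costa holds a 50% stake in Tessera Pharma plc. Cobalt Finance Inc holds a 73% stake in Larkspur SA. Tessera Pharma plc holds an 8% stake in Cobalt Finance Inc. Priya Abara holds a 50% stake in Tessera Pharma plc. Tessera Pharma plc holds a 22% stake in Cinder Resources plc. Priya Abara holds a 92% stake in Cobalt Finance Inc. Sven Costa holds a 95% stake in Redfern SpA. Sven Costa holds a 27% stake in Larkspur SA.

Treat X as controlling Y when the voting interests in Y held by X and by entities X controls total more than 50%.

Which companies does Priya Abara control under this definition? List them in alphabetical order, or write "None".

Priya holds 92% of Cobalt, so Priya controls Cobalt.
Cobalt holds 73% of Larkspur, so Priya controls Larkspur.
No other company's threshold is met.

Cobalt Finance Inc, Larkspur SA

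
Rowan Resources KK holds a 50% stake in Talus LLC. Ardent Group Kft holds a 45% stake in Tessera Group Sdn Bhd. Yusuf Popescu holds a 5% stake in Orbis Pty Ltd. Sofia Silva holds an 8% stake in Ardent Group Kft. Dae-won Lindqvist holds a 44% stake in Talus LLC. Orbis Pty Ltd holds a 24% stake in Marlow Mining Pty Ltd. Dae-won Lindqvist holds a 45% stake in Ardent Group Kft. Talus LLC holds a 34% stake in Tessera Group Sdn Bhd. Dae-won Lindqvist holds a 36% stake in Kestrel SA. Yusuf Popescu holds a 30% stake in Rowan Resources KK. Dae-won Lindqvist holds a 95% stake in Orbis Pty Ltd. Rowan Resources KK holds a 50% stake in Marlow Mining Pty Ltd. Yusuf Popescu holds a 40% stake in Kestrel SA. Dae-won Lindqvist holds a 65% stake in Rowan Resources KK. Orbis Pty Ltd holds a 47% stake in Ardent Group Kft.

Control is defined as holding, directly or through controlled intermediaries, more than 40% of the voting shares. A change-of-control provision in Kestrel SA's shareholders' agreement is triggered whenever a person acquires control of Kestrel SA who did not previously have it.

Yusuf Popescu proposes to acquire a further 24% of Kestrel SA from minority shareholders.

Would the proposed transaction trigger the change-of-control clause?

Yes

The purchase changes only Yusuf's holdings, so Yusuf is the only person who could newly come to control Kestrel.
Yusuf's largest direct stake is 40% in Kestrel, which does not meet the threshold, so Yusuf controls no company.
In Kestrel, Yusuf's side holds only 40%, not > 40%.
So before the transaction, Yusuf does not control Kestrel.
After the purchase, Yusuf's direct stake in Kestrel rises to 40% + 24% = 64%.
Yusuf holds 64% of Kestrel, so Yusuf controls Kestrel.
Yusuf did not control Kestrel before and does after, so the clause is triggered.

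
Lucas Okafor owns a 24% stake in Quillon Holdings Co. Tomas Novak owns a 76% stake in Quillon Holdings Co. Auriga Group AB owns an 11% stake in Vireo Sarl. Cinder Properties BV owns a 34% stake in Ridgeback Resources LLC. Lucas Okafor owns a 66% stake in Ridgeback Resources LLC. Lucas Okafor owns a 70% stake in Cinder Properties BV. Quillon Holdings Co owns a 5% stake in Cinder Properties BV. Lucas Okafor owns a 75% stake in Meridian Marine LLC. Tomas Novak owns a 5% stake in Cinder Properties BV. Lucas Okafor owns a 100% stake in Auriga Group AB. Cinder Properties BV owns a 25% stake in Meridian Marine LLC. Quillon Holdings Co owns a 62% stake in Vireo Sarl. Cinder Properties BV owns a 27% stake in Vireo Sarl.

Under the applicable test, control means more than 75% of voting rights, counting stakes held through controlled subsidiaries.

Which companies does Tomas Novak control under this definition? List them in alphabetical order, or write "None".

Tomas holds 76% of Quillon, so Tomas controls Quillon.
No other company's threshold is met.

Quillon Holdings Co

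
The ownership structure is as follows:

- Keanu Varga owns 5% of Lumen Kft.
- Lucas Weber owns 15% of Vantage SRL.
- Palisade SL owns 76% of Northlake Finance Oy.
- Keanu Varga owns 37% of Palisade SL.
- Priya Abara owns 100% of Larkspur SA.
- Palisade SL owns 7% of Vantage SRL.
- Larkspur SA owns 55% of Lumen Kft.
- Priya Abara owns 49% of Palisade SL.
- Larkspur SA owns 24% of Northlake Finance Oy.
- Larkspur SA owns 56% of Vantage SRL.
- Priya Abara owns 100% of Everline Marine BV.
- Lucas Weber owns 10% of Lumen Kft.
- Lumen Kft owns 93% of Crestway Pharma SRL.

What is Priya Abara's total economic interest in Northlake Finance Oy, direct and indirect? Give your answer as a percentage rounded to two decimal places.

Priya reaches Northlake along 2 paths.
Via Larkspur: 100% × 24% = 24%.
Via Palisade: 49% × 76% = 37.24%.
Total: 24% + 37.24% = 61.24%.

61.24%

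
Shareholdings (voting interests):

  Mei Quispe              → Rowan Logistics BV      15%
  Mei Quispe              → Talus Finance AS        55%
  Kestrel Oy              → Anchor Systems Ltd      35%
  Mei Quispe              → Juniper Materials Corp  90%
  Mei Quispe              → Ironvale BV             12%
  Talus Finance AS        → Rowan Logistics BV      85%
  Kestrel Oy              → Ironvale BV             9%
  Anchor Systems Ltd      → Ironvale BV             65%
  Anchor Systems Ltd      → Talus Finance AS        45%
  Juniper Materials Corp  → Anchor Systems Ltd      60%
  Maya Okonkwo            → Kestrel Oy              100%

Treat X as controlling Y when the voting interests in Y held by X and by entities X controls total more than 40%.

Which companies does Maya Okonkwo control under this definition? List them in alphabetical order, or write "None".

Kestrel Oy

Maya holds 100% of Kestrel, so Maya controls Kestrel.
No other company's threshold is met.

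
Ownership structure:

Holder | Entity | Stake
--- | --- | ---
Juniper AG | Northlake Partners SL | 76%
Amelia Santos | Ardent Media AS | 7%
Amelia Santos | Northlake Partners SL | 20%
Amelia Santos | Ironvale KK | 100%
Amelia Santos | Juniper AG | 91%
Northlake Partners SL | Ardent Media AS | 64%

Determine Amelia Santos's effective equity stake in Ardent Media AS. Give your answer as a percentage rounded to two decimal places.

Amelia reaches Ardent along 3 paths.
Direct stake: 7% = 7%.
Via Juniper → Northlake: 91% × 76% × 64% = 44.2624%.
Via Northlake: 20% × 64% = 12.8%.
Total: 7% + 44.2624% + 12.8% = 64.0624%.
Rounded: 64.06%.

64.06%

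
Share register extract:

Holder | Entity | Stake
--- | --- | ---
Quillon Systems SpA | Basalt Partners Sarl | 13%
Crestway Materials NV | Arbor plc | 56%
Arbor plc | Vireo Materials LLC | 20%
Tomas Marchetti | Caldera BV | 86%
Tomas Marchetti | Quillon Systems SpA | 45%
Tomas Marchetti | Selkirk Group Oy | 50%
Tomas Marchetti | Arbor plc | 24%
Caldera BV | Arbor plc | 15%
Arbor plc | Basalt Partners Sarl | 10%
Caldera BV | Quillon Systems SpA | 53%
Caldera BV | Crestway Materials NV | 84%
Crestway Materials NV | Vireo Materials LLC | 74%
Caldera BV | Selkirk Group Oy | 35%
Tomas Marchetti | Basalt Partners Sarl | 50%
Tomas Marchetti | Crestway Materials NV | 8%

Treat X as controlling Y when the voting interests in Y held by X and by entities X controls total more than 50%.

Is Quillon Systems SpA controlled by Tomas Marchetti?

Tomas holds 86% of Caldera, so Tomas controls Caldera.
Caldera and Tomas together hold 53% + 45% = 98% of Quillon, so Tomas controls Quillon.

Yes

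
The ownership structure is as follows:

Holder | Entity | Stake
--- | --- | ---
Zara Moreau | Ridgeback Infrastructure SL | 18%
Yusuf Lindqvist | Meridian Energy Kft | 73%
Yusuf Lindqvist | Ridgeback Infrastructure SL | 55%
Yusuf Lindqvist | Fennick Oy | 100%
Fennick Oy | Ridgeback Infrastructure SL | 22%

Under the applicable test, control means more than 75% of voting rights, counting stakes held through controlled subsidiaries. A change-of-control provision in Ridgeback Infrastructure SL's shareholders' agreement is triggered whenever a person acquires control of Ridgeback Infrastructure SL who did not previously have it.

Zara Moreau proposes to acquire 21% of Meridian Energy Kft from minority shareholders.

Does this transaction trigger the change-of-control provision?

The purchase changes only Zara's holdings, so Zara is the only person who could newly come to control Ridgeback.
Zara's largest direct stake is 18% in Ridgeback, which does not meet the threshold, so Zara controls no company.
In Ridgeback, Zara's side holds only 18%, not > 75%.
So before the transaction, Zara does not control Ridgeback.
After the purchase, Zara holds 21% of Meridian directly.
Zara's side now holds 21% of Meridian, not > 75%, so Zara still does not control Meridian.
After the transaction, Zara's side holds 18% of Ridgeback, not > 75%, so Zara still does not control Ridgeback.
No new person acquires control, so the clause is not triggered.

No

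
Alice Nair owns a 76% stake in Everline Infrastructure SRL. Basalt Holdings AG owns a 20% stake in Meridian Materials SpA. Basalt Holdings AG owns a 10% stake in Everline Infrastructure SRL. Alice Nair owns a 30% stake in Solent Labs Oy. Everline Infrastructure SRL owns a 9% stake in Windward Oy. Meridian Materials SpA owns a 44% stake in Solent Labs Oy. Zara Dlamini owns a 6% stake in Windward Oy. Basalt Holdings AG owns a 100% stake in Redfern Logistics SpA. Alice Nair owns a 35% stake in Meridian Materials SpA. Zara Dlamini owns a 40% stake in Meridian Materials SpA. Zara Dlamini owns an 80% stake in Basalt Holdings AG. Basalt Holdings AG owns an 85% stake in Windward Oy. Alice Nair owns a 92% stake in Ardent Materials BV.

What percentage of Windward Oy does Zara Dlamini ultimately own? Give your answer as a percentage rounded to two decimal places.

74.72%

Zara reaches Windward along 3 paths.
Via Basalt: 80% × 85% = 68%.
Direct stake: 6% = 6%.
Via Basalt → Everline: 80% × 10% × 9% = 0.72%.
Total: 68% + 6% + 0.72% = 74.72%.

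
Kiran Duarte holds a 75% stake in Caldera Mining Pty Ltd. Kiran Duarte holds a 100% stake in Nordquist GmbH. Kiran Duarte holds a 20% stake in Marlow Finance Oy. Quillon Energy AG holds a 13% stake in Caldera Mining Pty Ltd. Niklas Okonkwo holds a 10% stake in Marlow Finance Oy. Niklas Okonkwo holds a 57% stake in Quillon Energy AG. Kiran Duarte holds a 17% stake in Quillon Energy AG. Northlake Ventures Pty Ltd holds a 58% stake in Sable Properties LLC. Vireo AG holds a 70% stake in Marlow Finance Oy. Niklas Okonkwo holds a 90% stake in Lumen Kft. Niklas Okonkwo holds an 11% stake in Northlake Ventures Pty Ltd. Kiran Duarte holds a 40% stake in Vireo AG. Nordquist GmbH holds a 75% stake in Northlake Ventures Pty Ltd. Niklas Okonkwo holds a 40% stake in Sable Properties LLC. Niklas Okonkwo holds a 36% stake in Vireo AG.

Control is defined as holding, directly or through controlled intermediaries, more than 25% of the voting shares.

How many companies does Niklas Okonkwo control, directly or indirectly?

Niklas holds 36% of Vireo, so Niklas controls Vireo.
Niklas holds 57% of Quillon, so Niklas controls Quillon.
Niklas holds 90% of Lumen, so Niklas controls Lumen.
Niklas holds 40% of Sable, so Niklas controls Sable.
Niklas and Vireo together hold 10% + 70% = 80% of Marlow, so Niklas controls Marlow.
No other company's threshold is met.
Niklas controls 5 companies.

5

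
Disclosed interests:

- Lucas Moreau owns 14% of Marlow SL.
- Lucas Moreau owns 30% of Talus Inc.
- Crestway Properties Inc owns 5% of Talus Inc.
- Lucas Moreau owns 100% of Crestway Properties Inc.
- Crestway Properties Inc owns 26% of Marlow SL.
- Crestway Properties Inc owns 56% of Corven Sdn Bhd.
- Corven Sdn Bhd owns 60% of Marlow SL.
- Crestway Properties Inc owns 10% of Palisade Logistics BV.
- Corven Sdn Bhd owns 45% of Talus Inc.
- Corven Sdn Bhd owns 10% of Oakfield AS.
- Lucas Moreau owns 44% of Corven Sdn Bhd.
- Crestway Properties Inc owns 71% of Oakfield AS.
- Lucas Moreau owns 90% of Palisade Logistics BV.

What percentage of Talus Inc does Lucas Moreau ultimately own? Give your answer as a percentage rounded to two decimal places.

80.00%

Lucas reaches Talus along 4 paths.
Via Crestway: 100% × 5% = 5%.
Direct stake: 30% = 30%.
Via Crestway → Corven: 100% × 56% × 45% = 25.2%.
Via Corven: 44% × 45% = 19.8%.
Total: 5% + 30% + 25.2% + 19.8% = 80%.
Rounded: 80.00%.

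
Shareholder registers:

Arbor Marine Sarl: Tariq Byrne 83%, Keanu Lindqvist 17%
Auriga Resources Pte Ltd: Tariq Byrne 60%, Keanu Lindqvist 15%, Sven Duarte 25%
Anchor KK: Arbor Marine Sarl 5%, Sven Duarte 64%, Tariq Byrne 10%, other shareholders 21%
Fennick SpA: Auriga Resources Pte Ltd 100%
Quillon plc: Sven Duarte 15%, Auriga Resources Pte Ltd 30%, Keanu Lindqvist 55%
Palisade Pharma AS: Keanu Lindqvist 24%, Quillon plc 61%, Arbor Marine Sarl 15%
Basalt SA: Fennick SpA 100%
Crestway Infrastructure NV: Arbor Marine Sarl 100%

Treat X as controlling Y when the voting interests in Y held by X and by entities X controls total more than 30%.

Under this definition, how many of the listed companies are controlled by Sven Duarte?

1

Sven holds 64% of Anchor, so Sven controls Anchor.
No other company's threshold is met.
Sven controls 1 company.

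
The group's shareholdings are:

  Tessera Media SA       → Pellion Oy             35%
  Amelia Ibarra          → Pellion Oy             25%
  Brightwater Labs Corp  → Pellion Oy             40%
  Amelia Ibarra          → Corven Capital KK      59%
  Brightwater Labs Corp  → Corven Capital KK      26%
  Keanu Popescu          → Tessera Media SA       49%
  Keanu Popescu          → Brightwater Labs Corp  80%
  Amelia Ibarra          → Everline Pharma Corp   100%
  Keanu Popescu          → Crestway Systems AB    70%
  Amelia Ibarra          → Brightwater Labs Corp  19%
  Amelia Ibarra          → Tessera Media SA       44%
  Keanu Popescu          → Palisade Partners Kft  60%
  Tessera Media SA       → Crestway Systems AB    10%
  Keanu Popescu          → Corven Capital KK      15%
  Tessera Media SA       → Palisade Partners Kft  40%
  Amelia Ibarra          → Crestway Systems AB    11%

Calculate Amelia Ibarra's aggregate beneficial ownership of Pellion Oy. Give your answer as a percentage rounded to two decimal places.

48.00%

Amelia reaches Pellion along 3 paths.
Direct stake: 25% = 25%.
Via Brightwater: 19% × 40% = 7.6%.
Via Tessera: 44% × 35% = 15.4%.
Total: 25% + 7.6% + 15.4% = 48%.
Rounded: 48.00%.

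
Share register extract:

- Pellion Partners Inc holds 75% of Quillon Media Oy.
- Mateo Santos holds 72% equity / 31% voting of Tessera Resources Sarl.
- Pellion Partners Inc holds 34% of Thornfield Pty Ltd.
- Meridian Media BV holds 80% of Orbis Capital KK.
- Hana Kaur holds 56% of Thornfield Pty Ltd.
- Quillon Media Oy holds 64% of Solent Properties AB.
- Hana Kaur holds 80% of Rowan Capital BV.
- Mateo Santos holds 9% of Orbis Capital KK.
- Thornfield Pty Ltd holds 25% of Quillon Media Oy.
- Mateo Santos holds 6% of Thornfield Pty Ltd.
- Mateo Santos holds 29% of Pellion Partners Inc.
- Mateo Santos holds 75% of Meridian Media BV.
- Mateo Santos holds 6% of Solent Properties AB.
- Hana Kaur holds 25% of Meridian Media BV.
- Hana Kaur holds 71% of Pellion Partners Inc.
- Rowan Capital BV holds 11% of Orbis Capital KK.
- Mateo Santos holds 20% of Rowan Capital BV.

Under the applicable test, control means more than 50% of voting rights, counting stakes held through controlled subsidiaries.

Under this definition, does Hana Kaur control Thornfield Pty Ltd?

Yes

Hana holds 71% of Pellion, so Hana controls Pellion.
Pellion and Hana together hold 34% + 56% = 90% of Thornfield, so Hana controls Thornfield.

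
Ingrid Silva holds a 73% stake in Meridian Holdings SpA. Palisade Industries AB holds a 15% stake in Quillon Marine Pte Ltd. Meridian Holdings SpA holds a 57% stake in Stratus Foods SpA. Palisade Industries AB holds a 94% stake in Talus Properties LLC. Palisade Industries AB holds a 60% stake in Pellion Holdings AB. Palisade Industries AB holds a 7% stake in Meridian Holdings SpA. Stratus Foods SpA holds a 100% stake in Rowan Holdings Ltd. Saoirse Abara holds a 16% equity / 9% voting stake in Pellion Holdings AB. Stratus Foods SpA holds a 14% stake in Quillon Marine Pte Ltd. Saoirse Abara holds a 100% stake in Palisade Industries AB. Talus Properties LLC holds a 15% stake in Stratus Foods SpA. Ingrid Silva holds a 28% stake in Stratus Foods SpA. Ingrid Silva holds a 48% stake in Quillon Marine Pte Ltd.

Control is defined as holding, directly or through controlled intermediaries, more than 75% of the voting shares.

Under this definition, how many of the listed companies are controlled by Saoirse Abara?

Saoirse holds 100% of Palisade, so Saoirse controls Palisade.
Palisade holds 94% of Talus, so Saoirse controls Talus.
No other company's threshold is met.
Saoirse controls 2 companies.

2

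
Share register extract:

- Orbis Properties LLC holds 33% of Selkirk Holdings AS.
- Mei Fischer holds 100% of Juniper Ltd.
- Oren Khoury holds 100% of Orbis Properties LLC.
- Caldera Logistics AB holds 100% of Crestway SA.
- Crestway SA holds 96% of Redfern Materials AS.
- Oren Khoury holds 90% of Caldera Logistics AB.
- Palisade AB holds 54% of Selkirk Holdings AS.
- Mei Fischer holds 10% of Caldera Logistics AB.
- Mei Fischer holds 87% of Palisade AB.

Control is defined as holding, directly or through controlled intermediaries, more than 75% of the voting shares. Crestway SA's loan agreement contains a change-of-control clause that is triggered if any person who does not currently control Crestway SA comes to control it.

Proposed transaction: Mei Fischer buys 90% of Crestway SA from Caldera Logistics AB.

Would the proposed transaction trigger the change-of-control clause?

The purchase adds only to Mei's holdings (Caldera's stake shrinks), so Mei is the only person who could newly come to control Crestway.
Mei holds 87% of Palisade, so Mei controls Palisade.
Mei holds 100% of Juniper, so Mei controls Juniper.
Neither Mei nor any entity Mei controls holds any voting interest in Crestway.
So before the transaction, Mei does not control Crestway.
After the purchase, Mei holds 90% of Crestway directly, and Caldera's stake falls to 10%.
Mei holds 90% of Crestway, so Mei controls Crestway.
Mei did not control Crestway before and does after, so the clause is triggered.

Yes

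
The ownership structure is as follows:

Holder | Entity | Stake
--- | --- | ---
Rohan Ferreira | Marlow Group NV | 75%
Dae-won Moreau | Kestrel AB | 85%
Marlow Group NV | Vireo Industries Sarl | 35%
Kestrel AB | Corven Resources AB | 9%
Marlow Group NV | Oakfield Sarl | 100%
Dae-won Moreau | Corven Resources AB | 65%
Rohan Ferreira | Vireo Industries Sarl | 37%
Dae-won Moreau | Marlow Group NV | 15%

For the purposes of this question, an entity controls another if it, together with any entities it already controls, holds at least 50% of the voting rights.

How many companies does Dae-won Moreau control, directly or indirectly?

Dae-won holds 85% of Kestrel, so Dae-won controls Kestrel.
Dae-won and Kestrel together hold 65% + 9% = 74% of Corven, so Dae-won controls Corven.
No other company's threshold is met.
Dae-won controls 2 companies.

2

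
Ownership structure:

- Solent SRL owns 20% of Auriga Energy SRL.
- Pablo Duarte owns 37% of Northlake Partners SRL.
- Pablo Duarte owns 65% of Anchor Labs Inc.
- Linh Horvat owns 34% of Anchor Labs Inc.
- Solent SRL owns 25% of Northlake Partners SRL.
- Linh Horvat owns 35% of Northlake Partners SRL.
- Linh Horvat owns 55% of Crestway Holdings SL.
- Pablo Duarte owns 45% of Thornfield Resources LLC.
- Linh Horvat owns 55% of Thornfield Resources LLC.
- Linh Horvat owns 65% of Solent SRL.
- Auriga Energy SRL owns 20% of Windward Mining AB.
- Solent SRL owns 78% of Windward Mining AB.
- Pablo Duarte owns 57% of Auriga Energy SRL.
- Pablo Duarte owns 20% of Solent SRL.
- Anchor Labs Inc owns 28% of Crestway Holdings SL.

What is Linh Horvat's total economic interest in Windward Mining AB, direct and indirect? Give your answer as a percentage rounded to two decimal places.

Linh reaches Windward along 2 paths.
Via Solent → Auriga: 65% × 20% × 20% = 2.6%.
Via Solent: 65% × 78% = 50.7%.
Total: 2.6% + 50.7% = 53.3%.
Rounded: 53.30%.

53.30%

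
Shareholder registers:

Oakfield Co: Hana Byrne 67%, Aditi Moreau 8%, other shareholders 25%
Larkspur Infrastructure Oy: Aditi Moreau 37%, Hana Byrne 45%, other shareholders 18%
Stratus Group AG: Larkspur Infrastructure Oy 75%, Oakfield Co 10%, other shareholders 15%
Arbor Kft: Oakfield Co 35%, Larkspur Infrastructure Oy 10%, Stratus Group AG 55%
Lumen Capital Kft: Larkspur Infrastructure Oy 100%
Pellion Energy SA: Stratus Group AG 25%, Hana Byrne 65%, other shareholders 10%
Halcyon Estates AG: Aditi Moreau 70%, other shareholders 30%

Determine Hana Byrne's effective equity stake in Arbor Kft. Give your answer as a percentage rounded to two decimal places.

50.20%

Hana reaches Arbor along 4 paths.
Via Oakfield: 67% × 35% = 23.45%.
Via Larkspur: 45% × 10% = 4.5%.
Via Larkspur → Stratus: 45% × 75% × 55% = 18.5625%.
Via Oakfield → Stratus: 67% × 10% × 55% = 3.685%.
Total: 23.45% + 4.5% + 18.5625% + 3.685% = 50.1975%.
Rounded: 50.20%.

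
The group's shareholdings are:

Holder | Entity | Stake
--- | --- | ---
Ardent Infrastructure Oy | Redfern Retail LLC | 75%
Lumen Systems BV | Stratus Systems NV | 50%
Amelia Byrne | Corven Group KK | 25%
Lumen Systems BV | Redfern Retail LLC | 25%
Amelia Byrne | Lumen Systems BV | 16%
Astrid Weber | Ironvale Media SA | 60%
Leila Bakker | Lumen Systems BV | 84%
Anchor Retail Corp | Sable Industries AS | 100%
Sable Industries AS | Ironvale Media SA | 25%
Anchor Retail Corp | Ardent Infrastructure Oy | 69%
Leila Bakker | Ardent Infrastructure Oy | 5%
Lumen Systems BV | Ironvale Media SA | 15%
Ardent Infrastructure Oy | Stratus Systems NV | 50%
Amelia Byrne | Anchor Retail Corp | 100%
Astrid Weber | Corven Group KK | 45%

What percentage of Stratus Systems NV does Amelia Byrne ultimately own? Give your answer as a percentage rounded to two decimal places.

Amelia reaches Stratus along 2 paths.
Via Anchor → Ardent: 100% × 69% × 50% = 34.5%.
Via Lumen: 16% × 50% = 8%.
Total: 34.5% + 8% = 42.5%.
Rounded: 42.50%.

42.50%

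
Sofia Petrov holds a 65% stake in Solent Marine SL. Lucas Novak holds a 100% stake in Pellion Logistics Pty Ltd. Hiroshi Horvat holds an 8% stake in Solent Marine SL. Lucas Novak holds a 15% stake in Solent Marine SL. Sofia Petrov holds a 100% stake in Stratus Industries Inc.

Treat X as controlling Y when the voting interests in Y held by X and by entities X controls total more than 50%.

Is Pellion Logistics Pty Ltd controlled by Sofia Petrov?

No

Sofia holds 65% of Solent, so Sofia controls Solent.
Sofia holds 100% of Stratus, so Sofia controls Stratus.
Neither Sofia nor any entity Sofia controls holds any voting interest in Pellion.
So Sofia does not control Pellion.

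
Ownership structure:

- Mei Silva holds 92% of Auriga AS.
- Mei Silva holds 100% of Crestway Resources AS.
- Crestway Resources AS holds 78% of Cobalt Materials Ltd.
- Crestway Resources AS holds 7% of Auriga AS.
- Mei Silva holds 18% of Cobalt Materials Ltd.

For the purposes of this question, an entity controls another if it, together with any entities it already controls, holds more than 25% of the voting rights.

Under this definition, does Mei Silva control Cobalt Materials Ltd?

Yes

Mei holds 100% of Crestway, so Mei controls Crestway.
Crestway and Mei together hold 78% + 18% = 96% of Cobalt, so Mei controls Cobalt.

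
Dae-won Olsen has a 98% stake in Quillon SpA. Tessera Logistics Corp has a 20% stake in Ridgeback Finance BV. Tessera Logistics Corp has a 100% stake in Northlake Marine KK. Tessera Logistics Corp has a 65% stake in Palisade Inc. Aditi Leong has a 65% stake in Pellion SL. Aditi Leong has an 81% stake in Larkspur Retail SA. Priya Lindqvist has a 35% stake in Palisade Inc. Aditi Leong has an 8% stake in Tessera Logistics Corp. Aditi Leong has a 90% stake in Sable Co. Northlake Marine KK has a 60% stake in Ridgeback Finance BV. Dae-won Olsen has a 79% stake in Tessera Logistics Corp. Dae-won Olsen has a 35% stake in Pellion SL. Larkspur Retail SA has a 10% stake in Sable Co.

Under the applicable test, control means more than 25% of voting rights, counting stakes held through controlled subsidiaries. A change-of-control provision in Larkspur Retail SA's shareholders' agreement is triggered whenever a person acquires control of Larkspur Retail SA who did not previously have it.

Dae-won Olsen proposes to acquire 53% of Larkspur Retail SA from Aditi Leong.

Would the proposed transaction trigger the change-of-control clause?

Yes

The purchase adds only to Dae-won's holdings (Aditi's stake shrinks), so Dae-won is the only person who could newly come to control Larkspur.
Dae-won holds 35% of Pellion, so Dae-won controls Pellion.
Dae-won holds 79% of Tessera, so Dae-won controls Tessera.
Tessera holds 100% of Northlake, so Dae-won controls Northlake.
Tessera holds 65% of Palisade, so Dae-won controls Palisade.
Dae-won holds 98% of Quillon, so Dae-won controls Quillon.
Northlake and Tessera together hold 60% + 20% = 80% of Ridgeback, so Dae-won controls Ridgeback.
Neither Dae-won nor any entity Dae-won controls holds any voting interest in Larkspur.
So before the transaction, Dae-won does not control Larkspur.
After the purchase, Dae-won holds 53% of Larkspur directly, and Aditi's stake falls to 28%.
Dae-won holds 53% of Larkspur, so Dae-won controls Larkspur.
Dae-won did not control Larkspur before and does after, so the clause is triggered.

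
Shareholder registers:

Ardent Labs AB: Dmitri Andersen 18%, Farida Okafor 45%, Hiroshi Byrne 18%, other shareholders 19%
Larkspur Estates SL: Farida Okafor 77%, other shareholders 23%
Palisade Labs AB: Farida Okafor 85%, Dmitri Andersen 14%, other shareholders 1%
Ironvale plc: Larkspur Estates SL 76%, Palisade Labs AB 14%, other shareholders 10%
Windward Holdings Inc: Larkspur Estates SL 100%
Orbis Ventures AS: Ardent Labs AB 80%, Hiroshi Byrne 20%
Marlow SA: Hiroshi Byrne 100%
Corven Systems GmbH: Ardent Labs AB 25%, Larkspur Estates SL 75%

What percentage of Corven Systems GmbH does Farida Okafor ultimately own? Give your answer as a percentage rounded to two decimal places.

Farida reaches Corven along 2 paths.
Via Ardent: 45% × 25% = 11.25%.
Via Larkspur: 77% × 75% = 57.75%.
Total: 11.25% + 57.75% = 69%.
Rounded: 69.00%.

69.00%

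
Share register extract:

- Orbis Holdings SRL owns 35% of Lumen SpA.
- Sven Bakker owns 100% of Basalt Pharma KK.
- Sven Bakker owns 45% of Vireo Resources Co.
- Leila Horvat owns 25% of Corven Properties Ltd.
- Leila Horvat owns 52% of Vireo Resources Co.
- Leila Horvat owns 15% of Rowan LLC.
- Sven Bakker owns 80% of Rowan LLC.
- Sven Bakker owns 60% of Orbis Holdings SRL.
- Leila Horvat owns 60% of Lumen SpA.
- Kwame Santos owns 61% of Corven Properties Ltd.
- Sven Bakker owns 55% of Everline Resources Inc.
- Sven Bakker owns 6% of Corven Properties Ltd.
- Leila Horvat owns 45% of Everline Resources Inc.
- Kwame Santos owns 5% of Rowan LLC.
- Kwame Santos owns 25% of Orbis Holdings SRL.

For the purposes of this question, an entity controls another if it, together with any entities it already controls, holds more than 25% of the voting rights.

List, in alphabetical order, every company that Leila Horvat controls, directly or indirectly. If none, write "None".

Leila holds 45% of Everline, so Leila controls Everline.
Leila holds 52% of Vireo, so Leila controls Vireo.
Leila holds 60% of Lumen, so Leila controls Lumen.
No other company's threshold is met.

Everline Resources Inc, Lumen SpA, Vireo Resources Co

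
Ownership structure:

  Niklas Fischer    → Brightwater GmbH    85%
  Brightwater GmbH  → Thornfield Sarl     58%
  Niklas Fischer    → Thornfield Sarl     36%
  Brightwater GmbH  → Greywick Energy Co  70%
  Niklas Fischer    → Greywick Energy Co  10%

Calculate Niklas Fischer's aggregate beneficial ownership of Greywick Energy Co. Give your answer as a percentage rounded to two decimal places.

Niklas reaches Greywick along 2 paths.
Direct stake: 10% = 10%.
Via Brightwater: 85% × 70% = 59.5%.
Total: 10% + 59.5% = 69.5%.
Rounded: 69.50%.

69.50%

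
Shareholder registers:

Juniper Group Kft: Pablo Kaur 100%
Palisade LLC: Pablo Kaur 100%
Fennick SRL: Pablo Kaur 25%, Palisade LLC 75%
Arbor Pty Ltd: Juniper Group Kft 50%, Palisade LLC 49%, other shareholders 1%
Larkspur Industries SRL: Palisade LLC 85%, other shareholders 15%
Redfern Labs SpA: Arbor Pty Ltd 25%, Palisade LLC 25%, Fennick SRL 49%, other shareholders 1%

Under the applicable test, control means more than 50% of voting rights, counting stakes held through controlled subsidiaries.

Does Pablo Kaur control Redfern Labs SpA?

Yes

Pablo holds 100% of Palisade, so Pablo controls Palisade.
Pablo and Palisade together hold 25% + 75% = 100% of Fennick, so Pablo controls Fennick.
Pablo holds 100% of Juniper, so Pablo controls Juniper.
Juniper and Palisade together hold 50% + 49% = 99% of Arbor, so Pablo controls Arbor.
Arbor and Palisade and Fennick together hold 25% + 25% + 49% = 99% of Redfern, so Pablo controls Redfern.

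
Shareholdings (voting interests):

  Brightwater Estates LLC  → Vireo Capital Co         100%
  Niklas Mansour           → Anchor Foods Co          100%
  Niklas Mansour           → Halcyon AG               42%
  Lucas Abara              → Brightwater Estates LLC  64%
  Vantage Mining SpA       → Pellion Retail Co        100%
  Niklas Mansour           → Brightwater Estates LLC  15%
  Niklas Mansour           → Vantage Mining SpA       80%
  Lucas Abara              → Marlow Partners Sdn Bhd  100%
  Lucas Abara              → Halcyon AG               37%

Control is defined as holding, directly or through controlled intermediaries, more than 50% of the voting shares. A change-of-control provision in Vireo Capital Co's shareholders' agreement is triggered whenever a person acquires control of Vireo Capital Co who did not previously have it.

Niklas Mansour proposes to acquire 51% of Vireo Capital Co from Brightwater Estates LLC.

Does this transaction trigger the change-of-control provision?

The purchase adds only to Niklas's holdings (Brightwater's stake shrinks), so Niklas is the only person who could newly come to control Vireo.
Niklas holds 80% of Vantage, so Niklas controls Vantage.
Niklas holds 100% of Anchor, so Niklas controls Anchor.
Vantage holds 100% of Pellion, so Niklas controls Pellion.
Neither Niklas nor any entity Niklas controls holds any voting interest in Vireo.
So before the transaction, Niklas does not control Vireo.
After the purchase, Niklas holds 51% of Vireo directly, and Brightwater's stake falls to 49%.
Niklas holds 51% of Vireo, so Niklas controls Vireo.
Niklas did not control Vireo before and does after, so the clause is triggered.

Yes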